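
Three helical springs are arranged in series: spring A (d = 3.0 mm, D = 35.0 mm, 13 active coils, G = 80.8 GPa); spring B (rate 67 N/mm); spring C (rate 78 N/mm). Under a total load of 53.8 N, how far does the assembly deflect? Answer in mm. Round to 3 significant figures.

k_A = Gd⁴/(8D³N_a) = (80.8×10³)(3.0⁴)/(8·35.0³·13) = 1.4678 N/mm
Series: 1/k_eq = 1/1.4678 + 1/67 + 1/78 = 0.70905; k_eq = 1.4103 N/mm
δ = F/k_eq = 53.8/1.4103 = 38.147 mm

38.1 mm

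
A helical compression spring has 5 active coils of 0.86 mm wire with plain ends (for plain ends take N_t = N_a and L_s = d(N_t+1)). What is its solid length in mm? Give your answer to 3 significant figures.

5.16 mm

plain ends: N_t = N_a = 5
L_s = d·(N_t+1) = 0.86 × 6 = 5.16 mm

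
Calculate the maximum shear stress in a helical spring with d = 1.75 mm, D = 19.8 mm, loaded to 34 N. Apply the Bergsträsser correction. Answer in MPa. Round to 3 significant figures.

358 MPa

Spring index C = D/d = 19.8/1.75 = 11.3143
K_B = (4C+2)/(4C−3) = 47.257/42.257 = 1.1183
τ₀ = 8FD/(πd³) = 8·34·19.8/(π·1.75³) = 5385.6/16.837 = 319.87 MPa
τ_max = K·τ₀ = 1.1183 × 319.87 = 357.72 MPa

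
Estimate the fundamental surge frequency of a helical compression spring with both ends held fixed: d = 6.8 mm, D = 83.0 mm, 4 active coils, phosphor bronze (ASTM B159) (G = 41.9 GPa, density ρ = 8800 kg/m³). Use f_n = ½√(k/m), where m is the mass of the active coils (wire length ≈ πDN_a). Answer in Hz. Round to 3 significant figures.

k = Gd⁴/(8D³N_a) = (41.9×10³)(6.8⁴)/(8·83.0³·4) = 4.8963 N/mm = 4896.3 N/m
Wire length L = πDN_a = π·83.0·4 = 1043 mm
m = ρ·(πd²/4)·L = 8800 × 36.317×10⁻⁶ m² × 1.043 m = 0.33333 kg
f_n = ½√(k/m) = 0.5·√(4896.3/0.33333) = 0.5·√(14689) = 60.599 Hz

60.6 Hz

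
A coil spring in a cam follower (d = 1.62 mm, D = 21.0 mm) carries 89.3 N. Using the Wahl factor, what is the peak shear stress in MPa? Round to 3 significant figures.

1250 MPa

Spring index C = D/d = 21.0/1.62 = 12.9630
K_W = (4C−1)/(4C−4) + 0.615/C = 50.852/47.852 + 0.0474 = 1.1101
τ₀ = 8FD/(πd³) = 8·89.3·21.0/(π·1.62³) = 15002.4/13.357 = 1123.2 MPa
τ_max = K·τ₀ = 1.1101 × 1123.2 = 1246.9 MPa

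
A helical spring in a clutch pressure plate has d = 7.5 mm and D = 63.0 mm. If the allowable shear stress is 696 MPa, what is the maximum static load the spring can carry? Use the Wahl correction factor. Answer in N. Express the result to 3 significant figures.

C = D/d = 63.0/7.5 = 8.4000
K_W = (4C−1)/(4C−4) + 0.615/C = 32.600/29.600 + 0.0732 = 1.1746
τ_max = K·8FD/(πd³) → F_max = τ_allow·πd³/(8DK)
F_max = 696·π·7.5³/(8·63.0·1.1746) = 9.2245e+05/591.98 = 1558.2 N

1560 N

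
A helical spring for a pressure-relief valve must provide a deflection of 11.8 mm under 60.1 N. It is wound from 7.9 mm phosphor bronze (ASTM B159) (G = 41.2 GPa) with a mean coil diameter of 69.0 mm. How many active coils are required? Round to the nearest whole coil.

Required rate k = F/δ = 60.1/11.8 = 5.0932 N/mm
N_a = Gd⁴/(8D³k) = (41.2×10³ × 7.9⁴)/(8 × 69.0³ × 5.0932)
    = 1.60474e+08 / 1.33853e+07 = 11.99 → 12 coils

12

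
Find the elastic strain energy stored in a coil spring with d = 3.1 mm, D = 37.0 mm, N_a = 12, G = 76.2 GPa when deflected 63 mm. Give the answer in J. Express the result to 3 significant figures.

2.87 J

k = Gd⁴/(8D³N_a) = (76.2×10³)(3.1⁴)/(8·37.0³·12) = 1.4472 N/mm
U = ½kδ² = 0.5 × 1.4472 × 63² = 2871.9 N·mm = 2.8719 J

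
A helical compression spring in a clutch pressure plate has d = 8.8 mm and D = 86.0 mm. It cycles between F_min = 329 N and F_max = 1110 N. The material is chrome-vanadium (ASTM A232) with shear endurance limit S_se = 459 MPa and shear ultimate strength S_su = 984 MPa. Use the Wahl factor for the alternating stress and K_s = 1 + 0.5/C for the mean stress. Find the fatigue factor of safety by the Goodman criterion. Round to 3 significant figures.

C = D/d = 86.0/8.8 = 9.7727; K_W = (4C−1)/(4C−4)+0.615/C = 1.1484; K_s = 1+0.5/C = 1.0512
F_a = (F_max−F_min)/2 = 390.5 N; F_m = (F_max+F_min)/2 = 719.5 N
τ_a = K_W·8F_aD/(πd³) = 1.1484 × 125.49 = 144.12 MPa
τ_m = K_s·8F_mD/(πd³) = 1.0512 × 231.22 = 243.05 MPa
Goodman: 1/n_f = τ_a/S_se + τ_m/S_su = 144.12/459 + 243.05/984 = 0.31398 + 0.24700 = 0.56098
n_f = 1/0.56098 = 1.783

1.78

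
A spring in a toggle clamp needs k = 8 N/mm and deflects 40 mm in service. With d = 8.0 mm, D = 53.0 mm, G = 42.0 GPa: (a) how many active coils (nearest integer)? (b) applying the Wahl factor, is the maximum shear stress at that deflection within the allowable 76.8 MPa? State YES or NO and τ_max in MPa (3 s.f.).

(a) 18 coils; (b) NO, τ_max = 104 MPa

N_a = Gd⁴/(8D³k) = (42.0×10³)(8.0⁴)/(8·53.0³·8) = 18.06 → N_a = 18
Actual rate k = Gd⁴/(8D³·18) = 8.0245 N/mm
Working load F = kδ = 8.0245·40 = 320.98 N
C = 53.0/8.0 = 6.6250; K_W = (4C−1)/(4C−4)+0.615/C = 1.2262
τ_max = K_W·8FD/(πd³) = 1.2262·84.611 = 103.75 MPa
τ_max > 76.8 MPa → exceeds allowable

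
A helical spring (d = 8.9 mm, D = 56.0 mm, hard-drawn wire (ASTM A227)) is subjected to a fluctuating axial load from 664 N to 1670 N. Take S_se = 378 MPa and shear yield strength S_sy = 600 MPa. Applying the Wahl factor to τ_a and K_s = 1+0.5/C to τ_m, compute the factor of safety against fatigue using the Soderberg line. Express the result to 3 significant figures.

1.32

C = D/d = 56.0/8.9 = 6.2921; K_W = (4C−1)/(4C−4)+0.615/C = 1.2395; K_s = 1+0.5/C = 1.0795
F_a = (F_max−F_min)/2 = 503 N; F_m = (F_max+F_min)/2 = 1167 N
τ_a = K_W·8F_aD/(πd³) = 1.2395 × 101.75 = 126.11 MPa
τ_m = K_s·8F_mD/(πd³) = 1.0795 × 236.06 = 254.82 MPa
Soderberg: 1/n_f = τ_a/S_se + τ_m/S_sy = 126.11/378 + 254.82/600 = 0.33363 + 0.42470 = 0.75834
n_f = 1/0.75834 = 1.319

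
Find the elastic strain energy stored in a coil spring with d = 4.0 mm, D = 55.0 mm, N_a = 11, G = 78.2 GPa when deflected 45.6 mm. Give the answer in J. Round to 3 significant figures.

k = Gd⁴/(8D³N_a) = (78.2×10³)(4.0⁴)/(8·55.0³·11) = 1.3673 N/mm
U = ½kδ² = 0.5 × 1.3673 × 45.6² = 1421.6 N·mm = 1.4216 J

1.42 J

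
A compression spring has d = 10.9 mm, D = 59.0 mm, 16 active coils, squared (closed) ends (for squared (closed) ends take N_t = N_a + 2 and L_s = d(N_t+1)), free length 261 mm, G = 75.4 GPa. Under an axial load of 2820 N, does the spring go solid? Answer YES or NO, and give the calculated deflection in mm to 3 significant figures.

YES, δ = 69.7 mm

k = Gd⁴/(8D³N_a) = (75.4×10³)(10.9⁴)/(8·59.0³·16) = 40.487 N/mm
N_t = 18; L_s = 10.9·19 = 207.1 mm; δ_solid = L₀ − L_s = 261 − 207.1 = 53.9 mm
δ = F/k = 2820/40.487 = 69.653 mm
δ ≥ δ_solid → spring goes solid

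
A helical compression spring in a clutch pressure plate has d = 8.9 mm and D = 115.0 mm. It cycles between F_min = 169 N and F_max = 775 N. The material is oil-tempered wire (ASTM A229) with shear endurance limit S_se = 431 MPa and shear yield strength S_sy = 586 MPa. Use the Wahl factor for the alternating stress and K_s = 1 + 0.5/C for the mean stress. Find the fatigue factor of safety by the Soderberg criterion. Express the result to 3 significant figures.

C = D/d = 115.0/8.9 = 12.9213; K_W = (4C−1)/(4C−4)+0.615/C = 1.1105; K_s = 1+0.5/C = 1.0387
F_a = (F_max−F_min)/2 = 303 N; F_m = (F_max+F_min)/2 = 472 N
τ_a = K_W·8F_aD/(πd³) = 1.1105 × 125.87 = 139.78 MPa
τ_m = K_s·8F_mD/(πd³) = 1.0387 × 196.07 = 203.66 MPa
Soderberg: 1/n_f = τ_a/S_se + τ_m/S_sy = 139.78/431 + 203.66/586 = 0.32431 + 0.34754 = 0.67184
n_f = 1/0.67184 = 1.488

1.49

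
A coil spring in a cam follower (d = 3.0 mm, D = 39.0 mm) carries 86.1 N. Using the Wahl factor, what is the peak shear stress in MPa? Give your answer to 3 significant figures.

Spring index C = D/d = 39.0/3.0 = 13.0000
K_W = (4C−1)/(4C−4) + 0.615/C = 51.000/48.000 + 0.0473 = 1.1098
τ₀ = 8FD/(πd³) = 8·86.1·39.0/(π·3.0³) = 26863.2/84.823 = 316.7 MPa
τ_max = K·τ₀ = 1.1098 × 316.7 = 351.47 MPa

351 MPa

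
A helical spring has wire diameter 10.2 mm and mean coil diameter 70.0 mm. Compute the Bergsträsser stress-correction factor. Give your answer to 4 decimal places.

C = D/d = 70.0/10.2 = 6.8627
K_B = (4C+2)/(4C−3) = 29.451/24.451 = 1.2045

1.2045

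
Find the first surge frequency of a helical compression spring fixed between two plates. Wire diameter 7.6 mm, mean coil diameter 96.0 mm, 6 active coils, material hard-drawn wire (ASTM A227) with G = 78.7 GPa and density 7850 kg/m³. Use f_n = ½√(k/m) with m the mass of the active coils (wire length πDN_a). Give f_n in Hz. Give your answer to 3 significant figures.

49.0 Hz

k = Gd⁴/(8D³N_a) = (78.7×10³)(7.6⁴)/(8·96.0³·6) = 6.1826 N/mm = 6182.6 N/m
Wire length L = πDN_a = π·96.0·6 = 1809.6 mm
m = ρ·(πd²/4)·L = 7850 × 45.365×10⁻⁶ m² × 1.8096 m = 0.64441 kg
f_n = ½√(k/m) = 0.5·√(6182.6/0.64441) = 0.5·√(9594.3) = 48.975 Hz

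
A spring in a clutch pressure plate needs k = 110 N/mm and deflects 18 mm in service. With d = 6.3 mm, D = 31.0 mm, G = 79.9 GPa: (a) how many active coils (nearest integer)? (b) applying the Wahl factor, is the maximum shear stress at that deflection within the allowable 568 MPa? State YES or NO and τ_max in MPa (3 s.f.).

N_a = Gd⁴/(8D³k) = (79.9×10³)(6.3⁴)/(8·31.0³·110) = 4.801 → N_a = 5
Actual rate k = Gd⁴/(8D³·5) = 105.62 N/mm
Working load F = kδ = 105.62·18 = 1901.2 N
C = 31.0/6.3 = 4.9206; K_W = (4C−1)/(4C−4)+0.615/C = 1.3163
τ_max = K_W·8FD/(πd³) = 1.3163·600.23 = 790.07 MPa
τ_max > 568 MPa → exceeds allowable

(a) 5 coils; (b) NO, τ_max = 790 MPa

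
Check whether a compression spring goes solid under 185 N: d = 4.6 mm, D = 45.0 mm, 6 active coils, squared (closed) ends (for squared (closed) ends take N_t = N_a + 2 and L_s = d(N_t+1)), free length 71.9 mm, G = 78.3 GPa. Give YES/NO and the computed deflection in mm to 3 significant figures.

k = Gd⁴/(8D³N_a) = (78.3×10³)(4.6⁴)/(8·45.0³·6) = 8.0152 N/mm
N_t = 8; L_s = 4.6·9 = 41.4 mm; δ_solid = L₀ − L_s = 71.9 − 41.4 = 30.5 mm
δ = F/k = 185/8.0152 = 23.081 mm
δ < δ_solid → spring does not go solid

NO, δ = 23.1 mm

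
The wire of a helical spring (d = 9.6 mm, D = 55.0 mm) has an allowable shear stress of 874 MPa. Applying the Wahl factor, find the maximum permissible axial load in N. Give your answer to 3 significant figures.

C = D/d = 55.0/9.6 = 5.7292
K_W = (4C−1)/(4C−4) + 0.615/C = 21.917/18.917 + 0.1073 = 1.2659
τ_max = K·8FD/(πd³) → F_max = τ_allow·πd³/(8DK)
F_max = 874·π·9.6³/(8·55.0·1.2659) = 2.4293e+06/557.01 = 4361.2 N

4360 N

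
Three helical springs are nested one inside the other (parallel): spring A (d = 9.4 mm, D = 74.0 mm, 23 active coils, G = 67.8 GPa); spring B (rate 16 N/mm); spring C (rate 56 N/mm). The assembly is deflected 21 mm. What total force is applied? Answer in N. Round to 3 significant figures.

k_A = Gd⁴/(8D³N_a) = (67.8×10³)(9.4⁴)/(8·74.0³·23) = 7.0995 N/mm
Parallel: k_eq = 7.0995 + 16 + 56 = 79.1 N/mm
F = k_eq·δ = 79.1·21 = 1661.1 N

1660 N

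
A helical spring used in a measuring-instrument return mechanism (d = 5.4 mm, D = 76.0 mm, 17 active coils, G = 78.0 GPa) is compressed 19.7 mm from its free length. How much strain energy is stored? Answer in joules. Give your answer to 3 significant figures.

0.216 J

k = Gd⁴/(8D³N_a) = (78.0×10³)(5.4⁴)/(8·76.0³·17) = 1.1109 N/mm
U = ½kδ² = 0.5 × 1.1109 × 19.7² = 215.57 N·mm = 0.21557 J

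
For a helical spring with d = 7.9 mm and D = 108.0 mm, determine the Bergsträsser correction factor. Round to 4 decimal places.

1.0967

C = D/d = 108.0/7.9 = 13.6709
K_B = (4C+2)/(4C−3) = 56.684/51.684 = 1.0967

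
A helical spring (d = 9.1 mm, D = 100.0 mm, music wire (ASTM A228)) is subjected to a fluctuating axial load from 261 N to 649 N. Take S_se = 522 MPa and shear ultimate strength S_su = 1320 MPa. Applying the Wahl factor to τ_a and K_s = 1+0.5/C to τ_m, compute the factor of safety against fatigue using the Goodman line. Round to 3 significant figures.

C = D/d = 100.0/9.1 = 10.9890; K_W = (4C−1)/(4C−4)+0.615/C = 1.1310; K_s = 1+0.5/C = 1.0455
F_a = (F_max−F_min)/2 = 194 N; F_m = (F_max+F_min)/2 = 455 N
τ_a = K_W·8F_aD/(πd³) = 1.1310 × 65.557 = 74.148 MPa
τ_m = K_s·8F_mD/(πd³) = 1.0455 × 153.75 = 160.75 MPa
Goodman: 1/n_f = τ_a/S_se + τ_m/S_su = 74.148/522 + 160.75/1320 = 0.14205 + 0.12178 = 0.26383
n_f = 1/0.26383 = 3.79

3.79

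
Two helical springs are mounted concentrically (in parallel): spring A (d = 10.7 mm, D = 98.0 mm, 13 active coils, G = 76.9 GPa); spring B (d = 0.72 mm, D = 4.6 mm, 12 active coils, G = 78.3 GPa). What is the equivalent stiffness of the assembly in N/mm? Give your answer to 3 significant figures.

k_A = Gd⁴/(8D³N_a) = (76.9×10³)(10.7⁴)/(8·98.0³·13) = 10.298 N/mm
k_B = Gd⁴/(8D³N_a) = (78.3×10³)(0.72⁴)/(8·4.6³·12) = 2.2519 N/mm
Parallel: k_eq = 10.298 + 2.2519 = 12.55 N/mm

12.5 N/mm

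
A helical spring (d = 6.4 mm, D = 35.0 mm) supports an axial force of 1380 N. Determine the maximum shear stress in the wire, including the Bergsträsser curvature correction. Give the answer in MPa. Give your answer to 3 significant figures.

593 MPa

Spring index C = D/d = 35.0/6.4 = 5.4688
K_B = (4C+2)/(4C−3) = 23.875/18.875 = 1.2649
τ₀ = 8FD/(πd³) = 8·1380·35.0/(π·6.4³) = 386400/823.55 = 469.19 MPa
τ_max = K·τ₀ = 1.2649 × 469.19 = 593.48 MPa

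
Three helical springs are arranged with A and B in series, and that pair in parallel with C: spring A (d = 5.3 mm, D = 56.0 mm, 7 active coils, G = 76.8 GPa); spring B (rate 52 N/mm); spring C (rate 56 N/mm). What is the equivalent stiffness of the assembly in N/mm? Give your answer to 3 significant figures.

k_A = Gd⁴/(8D³N_a) = (76.8×10³)(5.3⁴)/(8·56.0³·7) = 6.1619 N/mm
Springs A,B series: k_AB = 1/(1/6.1619+1/52) = 5.5091 N/mm; parallel with C: k_eq = 5.5091+56 = 61.509 N/mm

61.5 N/mm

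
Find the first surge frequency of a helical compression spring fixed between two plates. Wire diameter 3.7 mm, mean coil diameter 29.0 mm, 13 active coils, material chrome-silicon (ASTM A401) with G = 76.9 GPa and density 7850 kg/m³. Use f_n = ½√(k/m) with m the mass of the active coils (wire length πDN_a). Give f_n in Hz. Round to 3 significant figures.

119 Hz

k = Gd⁴/(8D³N_a) = (76.9×10³)(3.7⁴)/(8·29.0³·13) = 5.6821 N/mm = 5682.1 N/m
Wire length L = πDN_a = π·29.0·13 = 1184.4 mm
m = ρ·(πd²/4)·L = 7850 × 10.752×10⁻⁶ m² × 1.1844 m = 0.099966 kg
f_n = ½√(k/m) = 0.5·√(5682.1/0.099966) = 0.5·√(56840) = 119.21 Hz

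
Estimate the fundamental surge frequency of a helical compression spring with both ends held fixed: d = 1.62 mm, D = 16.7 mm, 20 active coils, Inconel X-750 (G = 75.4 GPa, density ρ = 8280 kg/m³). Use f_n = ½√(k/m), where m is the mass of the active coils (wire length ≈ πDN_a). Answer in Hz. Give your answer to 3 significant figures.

k = Gd⁴/(8D³N_a) = (75.4×10³)(1.62⁴)/(8·16.7³·20) = 0.69689 N/mm = 696.89 N/m
Wire length L = πDN_a = π·16.7·20 = 1049.3 mm
m = ρ·(πd²/4)·L = 8280 × 2.0612×10⁻⁶ m² × 1.0493 m = 0.017908 kg
f_n = ½√(k/m) = 0.5·√(696.89/0.017908) = 0.5·√(38915) = 98.634 Hz

98.6 Hz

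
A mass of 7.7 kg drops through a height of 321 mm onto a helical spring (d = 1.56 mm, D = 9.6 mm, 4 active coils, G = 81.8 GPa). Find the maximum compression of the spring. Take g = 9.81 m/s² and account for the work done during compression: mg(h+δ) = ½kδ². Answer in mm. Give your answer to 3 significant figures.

k = Gd⁴/(8D³N_a) = (81.8×10³)(1.56⁴)/(8·9.6³·4) = 17.111 N/mm
W = mg = 7.7 × 9.81 = 75.537 N
½kδ² − Wδ − Wh = 0 → δ = (W + √(W² + 2kWh))/k
δ = (75.537 + √(5705.8 + 829818))/17.111 = (75.537 + 914.07)/17.111 = 57.833 mm

57.8 mm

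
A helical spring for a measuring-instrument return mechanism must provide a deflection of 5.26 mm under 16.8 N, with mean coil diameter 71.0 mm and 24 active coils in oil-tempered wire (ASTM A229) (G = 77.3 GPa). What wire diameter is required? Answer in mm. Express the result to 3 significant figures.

Required rate k = F/δ = 16.8/5.26 = 3.1939 N/mm
d = (8D³N_a·k / G)^(1/4) = (8·71.0³·24·3.1939 / (77.3×10³))^0.25
  = (2839.4)^0.25 = 7.2997 mm

7.30 mm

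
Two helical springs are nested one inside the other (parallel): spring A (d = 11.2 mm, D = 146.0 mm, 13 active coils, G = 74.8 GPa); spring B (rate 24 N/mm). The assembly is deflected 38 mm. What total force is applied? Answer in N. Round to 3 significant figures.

k_A = Gd⁴/(8D³N_a) = (74.8×10³)(11.2⁴)/(8·146.0³·13) = 3.6365 N/mm
Parallel: k_eq = 3.6365 + 24 = 27.636 N/mm
F = k_eq·δ = 27.636·38 = 1050.2 N

1050 N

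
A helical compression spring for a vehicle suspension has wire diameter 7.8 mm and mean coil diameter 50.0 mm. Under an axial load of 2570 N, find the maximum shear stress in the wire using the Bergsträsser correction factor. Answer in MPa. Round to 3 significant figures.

842 MPa

Spring index C = D/d = 50.0/7.8 = 6.4103
K_B = (4C+2)/(4C−3) = 27.641/22.641 = 1.2208
τ₀ = 8FD/(πd³) = 8·2570·50.0/(π·7.8³) = 1.028e+06/1490.8 = 689.54 MPa
τ_max = K·τ₀ = 1.2208 × 689.54 = 841.82 MPa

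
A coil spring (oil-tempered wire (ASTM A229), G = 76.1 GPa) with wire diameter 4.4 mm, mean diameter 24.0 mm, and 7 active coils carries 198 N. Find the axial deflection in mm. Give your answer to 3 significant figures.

k = Gd⁴/(8D³N_a) = (76.1×10³)(4.4⁴)/(8·24.0³·7) = 36.845 N/mm
δ = F/k = 198 / 36.845 = 5.3739 mm

5.37 mm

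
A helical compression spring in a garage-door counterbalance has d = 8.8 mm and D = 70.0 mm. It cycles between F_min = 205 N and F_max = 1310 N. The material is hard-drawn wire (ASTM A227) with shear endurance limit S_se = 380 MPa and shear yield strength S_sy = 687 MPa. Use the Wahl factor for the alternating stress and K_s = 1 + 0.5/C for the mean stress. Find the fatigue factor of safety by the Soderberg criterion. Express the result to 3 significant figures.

1.32

C = D/d = 70.0/8.8 = 7.9545; K_W = (4C−1)/(4C−4)+0.615/C = 1.1852; K_s = 1+0.5/C = 1.0629
F_a = (F_max−F_min)/2 = 552.5 N; F_m = (F_max+F_min)/2 = 757.5 N
τ_a = K_W·8F_aD/(πd³) = 1.1852 × 144.52 = 171.28 MPa
τ_m = K_s·8F_mD/(πd³) = 1.0629 × 198.14 = 210.59 MPa
Soderberg: 1/n_f = τ_a/S_se + τ_m/S_sy = 171.28/380 + 210.59/687 = 0.45073 + 0.30654 = 0.75727
n_f = 1/0.75727 = 1.321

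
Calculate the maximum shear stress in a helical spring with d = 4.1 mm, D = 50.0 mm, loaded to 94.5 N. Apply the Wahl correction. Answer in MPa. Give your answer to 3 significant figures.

Spring index C = D/d = 50.0/4.1 = 12.1951
K_W = (4C−1)/(4C−4) + 0.615/C = 47.780/44.780 + 0.0504 = 1.1174
τ₀ = 8FD/(πd³) = 8·94.5·50.0/(π·4.1³) = 37800/216.52 = 174.58 MPa
τ_max = K·τ₀ = 1.1174 × 174.58 = 195.08 MPa

195 MPa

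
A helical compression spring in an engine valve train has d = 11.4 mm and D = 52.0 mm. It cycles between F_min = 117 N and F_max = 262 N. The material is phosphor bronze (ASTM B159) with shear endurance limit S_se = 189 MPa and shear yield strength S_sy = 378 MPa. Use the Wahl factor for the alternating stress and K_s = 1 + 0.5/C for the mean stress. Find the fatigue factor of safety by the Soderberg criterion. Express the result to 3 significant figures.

10.4

C = D/d = 52.0/11.4 = 4.5614; K_W = (4C−1)/(4C−4)+0.615/C = 1.3454; K_s = 1+0.5/C = 1.1096
F_a = (F_max−F_min)/2 = 72.5 N; F_m = (F_max+F_min)/2 = 189.5 N
τ_a = K_W·8F_aD/(πd³) = 1.3454 × 6.4799 = 8.7181 MPa
τ_m = K_s·8F_mD/(πd³) = 1.1096 × 16.937 = 18.794 MPa
Soderberg: 1/n_f = τ_a/S_se + τ_m/S_sy = 8.7181/189 + 18.794/378 = 0.04613 + 0.04972 = 0.095846
n_f = 1/0.095846 = 10.43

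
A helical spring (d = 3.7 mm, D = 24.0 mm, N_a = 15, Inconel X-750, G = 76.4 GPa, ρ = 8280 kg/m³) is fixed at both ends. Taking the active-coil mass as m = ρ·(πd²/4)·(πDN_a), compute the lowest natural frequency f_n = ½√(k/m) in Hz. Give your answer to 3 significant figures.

146 Hz

k = Gd⁴/(8D³N_a) = (76.4×10³)(3.7⁴)/(8·24.0³·15) = 8.6315 N/mm = 8631.5 N/m
Wire length L = πDN_a = π·24.0·15 = 1131 mm
m = ρ·(πd²/4)·L = 8280 × 10.752×10⁻⁶ m² × 1.131 m = 0.10069 kg
f_n = ½√(k/m) = 0.5·√(8631.5/0.10069) = 0.5·√(85725) = 146.39 Hz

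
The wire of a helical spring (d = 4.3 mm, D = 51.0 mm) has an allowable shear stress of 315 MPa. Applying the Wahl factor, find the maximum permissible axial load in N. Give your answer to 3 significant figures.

172 N

C = D/d = 51.0/4.3 = 11.8605
K_W = (4C−1)/(4C−4) + 0.615/C = 46.442/43.442 + 0.0519 = 1.1209
τ_max = K·8FD/(πd³) → F_max = τ_allow·πd³/(8DK)
F_max = 315·π·4.3³/(8·51.0·1.1209) = 78680/457.33 = 172.04 N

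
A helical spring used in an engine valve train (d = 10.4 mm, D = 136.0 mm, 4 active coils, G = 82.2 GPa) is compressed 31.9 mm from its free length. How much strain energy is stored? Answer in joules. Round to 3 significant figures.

6.08 J

k = Gd⁴/(8D³N_a) = (82.2×10³)(10.4⁴)/(8·136.0³·4) = 11.946 N/mm
U = ½kδ² = 0.5 × 11.946 × 31.9² = 6078.4 N·mm = 6.0784 J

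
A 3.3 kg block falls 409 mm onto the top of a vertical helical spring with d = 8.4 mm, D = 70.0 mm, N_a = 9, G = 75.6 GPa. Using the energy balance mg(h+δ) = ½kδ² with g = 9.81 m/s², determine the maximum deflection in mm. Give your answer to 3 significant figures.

k = Gd⁴/(8D³N_a) = (75.6×10³)(8.4⁴)/(8·70.0³·9) = 15.241 N/mm
W = mg = 3.3 × 9.81 = 32.373 N
½kδ² − Wδ − Wh = 0 → δ = (W + √(W² + 2kWh))/k
δ = (32.373 + √(1048 + 403598))/15.241 = (32.373 + 636.12)/15.241 = 43.861 mm

43.9 mm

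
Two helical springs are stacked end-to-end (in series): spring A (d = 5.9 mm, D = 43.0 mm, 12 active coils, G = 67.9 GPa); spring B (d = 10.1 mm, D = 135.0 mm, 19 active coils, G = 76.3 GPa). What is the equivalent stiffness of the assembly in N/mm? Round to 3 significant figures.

1.77 N/mm

k_A = Gd⁴/(8D³N_a) = (67.9×10³)(5.9⁴)/(8·43.0³·12) = 10.78 N/mm
k_B = Gd⁴/(8D³N_a) = (76.3×10³)(10.1⁴)/(8·135.0³·19) = 2.1231 N/mm
Series: 1/k_eq = 1/10.78 + 1/2.1231 = 0.56378; k_eq = 1.7737 N/mm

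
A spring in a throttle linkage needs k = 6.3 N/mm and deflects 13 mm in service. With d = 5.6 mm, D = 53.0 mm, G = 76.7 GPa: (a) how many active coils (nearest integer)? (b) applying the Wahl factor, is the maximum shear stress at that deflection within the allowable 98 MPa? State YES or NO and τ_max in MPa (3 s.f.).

(a) 10 coils; (b) YES, τ_max = 73.0 MPa

N_a = Gd⁴/(8D³k) = (76.7×10³)(5.6⁴)/(8·53.0³·6.3) = 10.05 → N_a = 10
Actual rate k = Gd⁴/(8D³·10) = 6.3333 N/mm
Working load F = kδ = 6.3333·13 = 82.333 N
C = 53.0/5.6 = 9.4643; K_W = (4C−1)/(4C−4)+0.615/C = 1.1536
τ_max = K_W·8FD/(πd³) = 1.1536·63.274 = 72.992 MPa
τ_max ≤ 98 MPa → acceptable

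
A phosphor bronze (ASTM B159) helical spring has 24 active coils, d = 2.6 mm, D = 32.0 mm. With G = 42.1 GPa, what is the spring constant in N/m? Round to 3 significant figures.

k = Gd⁴/(8D³N_a) = (42.1×10³ × 2.6⁴) / (8 × 32.0³ × 24)
  = 1.92387e+06 / 6.29146e+06 = 0.30579 N/mm = 305.79 N/m

306 N/m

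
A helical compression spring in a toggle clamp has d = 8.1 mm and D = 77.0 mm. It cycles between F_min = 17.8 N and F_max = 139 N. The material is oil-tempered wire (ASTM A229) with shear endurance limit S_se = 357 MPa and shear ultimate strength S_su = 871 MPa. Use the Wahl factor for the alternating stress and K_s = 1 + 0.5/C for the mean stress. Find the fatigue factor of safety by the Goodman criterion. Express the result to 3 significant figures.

C = D/d = 77.0/8.1 = 9.5062; K_W = (4C−1)/(4C−4)+0.615/C = 1.1529; K_s = 1+0.5/C = 1.0526
F_a = (F_max−F_min)/2 = 60.6 N; F_m = (F_max+F_min)/2 = 78.4 N
τ_a = K_W·8F_aD/(πd³) = 1.1529 × 22.359 = 25.777 MPa
τ_m = K_s·8F_mD/(πd³) = 1.0526 × 28.926 = 30.448 MPa
Goodman: 1/n_f = τ_a/S_se + τ_m/S_su = 25.777/357 + 30.448/871 = 0.07220 + 0.03496 = 0.10716
n_f = 1/0.10716 = 9.332

9.33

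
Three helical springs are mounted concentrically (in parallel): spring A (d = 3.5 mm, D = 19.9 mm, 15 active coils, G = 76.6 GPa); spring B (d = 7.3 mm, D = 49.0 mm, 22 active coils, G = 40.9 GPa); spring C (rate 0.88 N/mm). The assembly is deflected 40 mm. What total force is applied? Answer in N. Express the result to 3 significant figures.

k_A = Gd⁴/(8D³N_a) = (76.6×10³)(3.5⁴)/(8·19.9³·15) = 12.155 N/mm
k_B = Gd⁴/(8D³N_a) = (40.9×10³)(7.3⁴)/(8·49.0³·22) = 5.6094 N/mm
Parallel: k_eq = 12.155 + 5.6094 + 0.88 = 18.645 N/mm
F = k_eq·δ = 18.645·40 = 745.78 N

746 N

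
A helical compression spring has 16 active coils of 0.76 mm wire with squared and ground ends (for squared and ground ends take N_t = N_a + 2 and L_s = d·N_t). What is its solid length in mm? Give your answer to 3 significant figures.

13.7 mm

squared and ground ends: N_t = N_a + 2 = 16 + 2 = 18
L_s = d·N_t = 0.76 × 18 = 13.68 mm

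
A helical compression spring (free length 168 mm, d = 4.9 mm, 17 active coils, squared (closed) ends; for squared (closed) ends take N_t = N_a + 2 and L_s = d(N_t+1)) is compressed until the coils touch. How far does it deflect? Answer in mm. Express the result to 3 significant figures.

70.0 mm

N_t = 19; L_s = 4.9·20 = 98 mm
δ_solid = L₀ − L_s = 168 − 98 = 70 mm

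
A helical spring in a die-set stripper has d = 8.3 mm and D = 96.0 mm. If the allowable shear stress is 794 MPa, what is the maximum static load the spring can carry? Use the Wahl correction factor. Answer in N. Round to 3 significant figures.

C = D/d = 96.0/8.3 = 11.5663
K_W = (4C−1)/(4C−4) + 0.615/C = 45.265/42.265 + 0.0532 = 1.1242
τ_max = K·8FD/(πd³) → F_max = τ_allow·πd³/(8DK)
F_max = 794·π·8.3³/(8·96.0·1.1242) = 1.4263e+06/863.35 = 1652 N

1650 N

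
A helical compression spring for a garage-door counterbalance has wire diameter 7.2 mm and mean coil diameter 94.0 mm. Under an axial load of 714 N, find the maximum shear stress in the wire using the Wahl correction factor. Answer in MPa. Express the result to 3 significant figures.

508 MPa

Spring index C = D/d = 94.0/7.2 = 13.0556
K_W = (4C−1)/(4C−4) + 0.615/C = 51.222/48.222 + 0.0471 = 1.1093
τ₀ = 8FD/(πd³) = 8·714·94.0/(π·7.2³) = 536928/1172.6 = 457.9 MPa
τ_max = K·τ₀ = 1.1093 × 457.9 = 507.95 MPa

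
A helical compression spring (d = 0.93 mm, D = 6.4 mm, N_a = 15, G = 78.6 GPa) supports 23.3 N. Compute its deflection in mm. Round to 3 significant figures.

k = Gd⁴/(8D³N_a) = (78.6×10³)(0.93⁴)/(8·6.4³·15) = 1.8691 N/mm
δ = F/k = 23.3 / 1.8691 = 12.466 mm

12.5 mm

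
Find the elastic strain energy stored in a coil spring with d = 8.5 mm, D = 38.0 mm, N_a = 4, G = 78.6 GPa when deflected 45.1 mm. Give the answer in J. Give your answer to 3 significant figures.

238 J

k = Gd⁴/(8D³N_a) = (78.6×10³)(8.5⁴)/(8·38.0³·4) = 233.67 N/mm
U = ½kδ² = 0.5 × 233.67 × 45.1² = 2.3764e+05 N·mm = 237.64 J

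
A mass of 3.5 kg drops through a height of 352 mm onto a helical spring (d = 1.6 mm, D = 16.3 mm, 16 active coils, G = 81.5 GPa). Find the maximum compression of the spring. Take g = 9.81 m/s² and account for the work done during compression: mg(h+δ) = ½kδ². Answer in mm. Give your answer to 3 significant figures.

198 mm

k = Gd⁴/(8D³N_a) = (81.5×10³)(1.6⁴)/(8·16.3³·16) = 0.96353 N/mm
W = mg = 3.5 × 9.81 = 34.335 N
½kδ² − Wδ − Wh = 0 → δ = (W + √(W² + 2kWh))/k
δ = (34.335 + √(1178.9 + 23290.3))/0.96353 = (34.335 + 156.43)/0.96353 = 197.98 mm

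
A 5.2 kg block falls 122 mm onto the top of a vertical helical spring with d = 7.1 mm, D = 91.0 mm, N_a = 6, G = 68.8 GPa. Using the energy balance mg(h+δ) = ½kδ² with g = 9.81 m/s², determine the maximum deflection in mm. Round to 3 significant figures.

62.4 mm

k = Gd⁴/(8D³N_a) = (68.8×10³)(7.1⁴)/(8·91.0³·6) = 4.8334 N/mm
W = mg = 5.2 × 9.81 = 51.012 N
½kδ² − Wδ − Wh = 0 → δ = (W + √(W² + 2kWh))/k
δ = (51.012 + √(2602.2 + 60161.5))/4.8334 = (51.012 + 250.53)/4.8334 = 62.386 mm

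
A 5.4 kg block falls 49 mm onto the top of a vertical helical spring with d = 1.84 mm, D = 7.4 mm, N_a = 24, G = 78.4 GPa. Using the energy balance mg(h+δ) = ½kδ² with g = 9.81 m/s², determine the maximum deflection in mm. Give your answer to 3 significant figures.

k = Gd⁴/(8D³N_a) = (78.4×10³)(1.84⁴)/(8·7.4³·24) = 11.55 N/mm
W = mg = 5.4 × 9.81 = 52.974 N
½kδ² − Wδ − Wh = 0 → δ = (W + √(W² + 2kWh))/k
δ = (52.974 + √(2806.2 + 59962.5))/11.55 = (52.974 + 250.54)/11.55 = 26.277 mm

26.3 mm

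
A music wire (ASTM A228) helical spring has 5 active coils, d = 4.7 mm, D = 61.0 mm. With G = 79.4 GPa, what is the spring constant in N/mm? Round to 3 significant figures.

4.27 N/mm

k = Gd⁴/(8D³N_a) = (79.4×10³ × 4.7⁴) / (8 × 61.0³ × 5)
  = 3.87447e+07 / 9.07924e+06 = 4.2674 N/mm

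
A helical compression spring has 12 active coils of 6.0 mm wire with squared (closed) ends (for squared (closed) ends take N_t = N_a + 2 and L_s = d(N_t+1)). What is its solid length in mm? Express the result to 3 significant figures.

90.0 mm

squared (closed) ends: N_t = N_a + 2 = 12 + 2 = 14
L_s = d·(N_t+1) = 6.0 × 15 = 90 mm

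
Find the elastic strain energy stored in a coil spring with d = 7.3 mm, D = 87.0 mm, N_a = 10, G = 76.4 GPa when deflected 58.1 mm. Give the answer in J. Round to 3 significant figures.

k = Gd⁴/(8D³N_a) = (76.4×10³)(7.3⁴)/(8·87.0³·10) = 4.1185 N/mm
U = ½kδ² = 0.5 × 4.1185 × 58.1² = 6951.2 N·mm = 6.9512 J

6.95 J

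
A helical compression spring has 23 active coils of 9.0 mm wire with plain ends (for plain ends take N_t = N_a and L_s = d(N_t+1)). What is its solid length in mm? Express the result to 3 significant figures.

216 mm

plain ends: N_t = N_a = 23
L_s = d·(N_t+1) = 9.0 × 24 = 216 mm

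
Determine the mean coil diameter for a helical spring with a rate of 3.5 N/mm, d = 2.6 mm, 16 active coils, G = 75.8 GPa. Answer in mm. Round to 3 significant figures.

D = (Gd⁴/(8N_a·k))^(1/3) = (75.8×10³·2.6⁴/(8·16·3.5))^(1/3)
  = (7731.87)^(1/3) = 19.7740 mm

19.8 mm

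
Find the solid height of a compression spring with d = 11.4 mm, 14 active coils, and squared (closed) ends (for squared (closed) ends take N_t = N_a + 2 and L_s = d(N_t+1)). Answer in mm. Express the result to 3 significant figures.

194 mm

squared (closed) ends: N_t = N_a + 2 = 14 + 2 = 16
L_s = d·(N_t+1) = 11.4 × 17 = 193.8 mm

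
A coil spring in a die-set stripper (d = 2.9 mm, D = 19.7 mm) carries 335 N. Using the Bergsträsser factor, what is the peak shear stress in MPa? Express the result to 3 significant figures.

Spring index C = D/d = 19.7/2.9 = 6.7931
K_B = (4C+2)/(4C−3) = 29.172/24.172 = 1.2068
τ₀ = 8FD/(πd³) = 8·335·19.7/(π·2.9³) = 52796/76.62 = 689.06 MPa
τ_max = K·τ₀ = 1.2068 × 689.06 = 831.59 MPa

832 MPa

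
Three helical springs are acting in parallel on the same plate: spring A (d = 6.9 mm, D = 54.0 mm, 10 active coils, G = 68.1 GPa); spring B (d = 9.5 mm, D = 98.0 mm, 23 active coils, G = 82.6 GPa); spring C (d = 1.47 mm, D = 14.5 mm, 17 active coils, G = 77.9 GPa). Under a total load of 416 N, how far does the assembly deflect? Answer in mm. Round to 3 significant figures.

k_A = Gd⁴/(8D³N_a) = (68.1×10³)(6.9⁴)/(8·54.0³·10) = 12.254 N/mm
k_B = Gd⁴/(8D³N_a) = (82.6×10³)(9.5⁴)/(8·98.0³·23) = 3.8849 N/mm
k_C = Gd⁴/(8D³N_a) = (77.9×10³)(1.47⁴)/(8·14.5³·17) = 0.87733 N/mm
Parallel: k_eq = 12.254 + 3.8849 + 0.87733 = 17.016 N/mm
δ = F/k_eq = 416/17.016 = 24.447 mm

24.4 mm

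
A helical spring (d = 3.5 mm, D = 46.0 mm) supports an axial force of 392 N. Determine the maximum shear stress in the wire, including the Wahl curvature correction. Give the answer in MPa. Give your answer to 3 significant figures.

Spring index C = D/d = 46.0/3.5 = 13.1429
K_W = (4C−1)/(4C−4) + 0.615/C = 51.571/48.571 + 0.0468 = 1.1086
τ₀ = 8FD/(πd³) = 8·392·46.0/(π·3.5³) = 144256/134.7 = 1071 MPa
τ_max = K·τ₀ = 1.1086 × 1071 = 1187.2 MPa

1190 MPa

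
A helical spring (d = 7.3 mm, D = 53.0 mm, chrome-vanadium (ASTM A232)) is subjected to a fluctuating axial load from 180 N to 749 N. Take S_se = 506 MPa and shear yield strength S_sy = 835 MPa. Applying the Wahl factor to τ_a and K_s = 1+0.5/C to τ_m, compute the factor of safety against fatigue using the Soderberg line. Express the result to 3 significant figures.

2.27

C = D/d = 53.0/7.3 = 7.2603; K_W = (4C−1)/(4C−4)+0.615/C = 1.2045; K_s = 1+0.5/C = 1.0689
F_a = (F_max−F_min)/2 = 284.5 N; F_m = (F_max+F_min)/2 = 464.5 N
τ_a = K_W·8F_aD/(πd³) = 1.2045 × 98.703 = 118.89 MPa
τ_m = K_s·8F_mD/(πd³) = 1.0689 × 161.15 = 172.25 MPa
Soderberg: 1/n_f = τ_a/S_se + τ_m/S_sy = 118.89/506 + 172.25/835 = 0.23496 + 0.20629 = 0.44124
n_f = 1/0.44124 = 2.266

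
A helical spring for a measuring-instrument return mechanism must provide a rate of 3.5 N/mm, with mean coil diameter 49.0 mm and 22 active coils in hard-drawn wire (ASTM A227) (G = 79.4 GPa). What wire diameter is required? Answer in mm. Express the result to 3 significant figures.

5.50 mm

d = (8D³N_a·k / G)^(1/4) = (8·49.0³·22·3.5 / (79.4×10³))^0.25
  = (912.74)^0.25 = 5.4965 mm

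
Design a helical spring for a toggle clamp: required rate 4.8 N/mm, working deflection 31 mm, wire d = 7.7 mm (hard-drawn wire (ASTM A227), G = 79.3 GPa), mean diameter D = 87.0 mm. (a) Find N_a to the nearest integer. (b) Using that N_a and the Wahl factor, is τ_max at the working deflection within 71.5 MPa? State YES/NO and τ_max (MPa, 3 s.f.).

(a) 11 coils; (b) NO, τ_max = 81.6 MPa

N_a = Gd⁴/(8D³k) = (79.3×10³)(7.7⁴)/(8·87.0³·4.8) = 11.02 → N_a = 11
Actual rate k = Gd⁴/(8D³·11) = 4.8106 N/mm
Working load F = kδ = 4.8106·31 = 149.13 N
C = 87.0/7.7 = 11.2987; K_W = (4C−1)/(4C−4)+0.615/C = 1.1273
τ_max = K_W·8FD/(πd³) = 1.1273·72.368 = 81.577 MPa
τ_max > 71.5 MPa → exceeds allowable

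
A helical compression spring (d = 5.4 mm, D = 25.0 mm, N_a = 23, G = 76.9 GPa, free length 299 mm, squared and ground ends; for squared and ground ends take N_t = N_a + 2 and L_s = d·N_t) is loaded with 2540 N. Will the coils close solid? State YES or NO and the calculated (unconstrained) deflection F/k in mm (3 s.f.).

NO, δ = 112 mm

k = Gd⁴/(8D³N_a) = (76.9×10³)(5.4⁴)/(8·25.0³·23) = 22.744 N/mm
N_t = 25; L_s = 5.4·25 = 135 mm; δ_solid = L₀ − L_s = 299 − 135 = 164 mm
δ = F/k = 2540/22.744 = 111.68 mm
δ < δ_solid → spring does not go solid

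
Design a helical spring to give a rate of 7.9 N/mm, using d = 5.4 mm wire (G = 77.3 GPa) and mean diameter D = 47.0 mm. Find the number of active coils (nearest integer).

N_a = Gd⁴/(8D³k) = (77.3×10³ × 5.4⁴)/(8 × 47.0³ × 7.9)
    = 6.57286e+07 / 6.56161e+06 = 10.02 → 10 coils

10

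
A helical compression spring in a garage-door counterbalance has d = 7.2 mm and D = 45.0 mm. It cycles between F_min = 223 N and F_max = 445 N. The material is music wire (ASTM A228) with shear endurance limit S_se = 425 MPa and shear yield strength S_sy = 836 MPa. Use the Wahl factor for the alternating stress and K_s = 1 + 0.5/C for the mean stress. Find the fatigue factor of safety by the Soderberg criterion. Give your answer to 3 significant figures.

C = D/d = 45.0/7.2 = 6.2500; K_W = (4C−1)/(4C−4)+0.615/C = 1.2413; K_s = 1+0.5/C = 1.0800
F_a = (F_max−F_min)/2 = 111 N; F_m = (F_max+F_min)/2 = 334 N
τ_a = K_W·8F_aD/(πd³) = 1.2413 × 34.078 = 42.3 MPa
τ_m = K_s·8F_mD/(πd³) = 1.0800 × 102.54 = 110.75 MPa
Soderberg: 1/n_f = τ_a/S_se + τ_m/S_sy = 42.3/425 + 110.75/836 = 0.09953 + 0.13247 = 0.232
n_f = 1/0.232 = 4.31

4.31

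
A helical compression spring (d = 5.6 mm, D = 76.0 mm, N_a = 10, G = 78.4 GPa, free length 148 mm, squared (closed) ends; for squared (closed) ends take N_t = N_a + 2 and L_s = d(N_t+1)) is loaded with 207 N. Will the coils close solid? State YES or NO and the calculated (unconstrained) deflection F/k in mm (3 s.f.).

k = Gd⁴/(8D³N_a) = (78.4×10³)(5.6⁴)/(8·76.0³·10) = 2.1955 N/mm
N_t = 12; L_s = 5.6·13 = 72.8 mm; δ_solid = L₀ − L_s = 148 − 72.8 = 75.2 mm
δ = F/k = 207/2.1955 = 94.283 mm
δ ≥ δ_solid → spring goes solid

YES, δ = 94.3 mm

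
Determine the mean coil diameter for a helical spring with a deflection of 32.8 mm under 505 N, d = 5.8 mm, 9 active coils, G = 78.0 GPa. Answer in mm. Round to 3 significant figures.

Required rate k = F/δ = 505/32.8 = 15.396 N/mm
D = (Gd⁴/(8N_a·k))^(1/3) = (78.0×10³·5.8⁴/(8·9·15.396))^(1/3)
  = (79626.3)^(1/3) = 43.0215 mm

43.0 mm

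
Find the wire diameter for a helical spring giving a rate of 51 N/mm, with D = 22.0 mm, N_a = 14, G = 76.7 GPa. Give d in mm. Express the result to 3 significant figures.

d = (8D³N_a·k / G)^(1/4) = (8·22.0³·14·51 / (76.7×10³))^0.25
  = (792.98)^0.25 = 5.3066 mm

5.31 mm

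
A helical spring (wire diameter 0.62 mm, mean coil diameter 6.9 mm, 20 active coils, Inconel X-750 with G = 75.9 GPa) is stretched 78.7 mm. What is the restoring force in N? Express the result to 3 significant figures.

16.8 N

k = Gd⁴/(8D³N_a) = (75.9×10³)(0.62⁴)/(8·6.9³·20) = 0.21337 N/mm
F = k·δ = 0.21337 × 78.7 = 16.793 N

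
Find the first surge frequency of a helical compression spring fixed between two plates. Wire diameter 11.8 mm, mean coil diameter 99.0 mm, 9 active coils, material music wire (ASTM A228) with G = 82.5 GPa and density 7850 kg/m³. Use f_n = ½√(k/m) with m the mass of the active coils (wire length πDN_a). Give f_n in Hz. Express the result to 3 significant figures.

k = Gd⁴/(8D³N_a) = (82.5×10³)(11.8⁴)/(8·99.0³·9) = 22.895 N/mm = 22895 N/m
Wire length L = πDN_a = π·99.0·9 = 2799.2 mm
m = ρ·(πd²/4)·L = 7850 × 109.36×10⁻⁶ m² × 2.7992 m = 2.403 kg
f_n = ½√(k/m) = 0.5·√(22895/2.403) = 0.5·√(9527.8) = 48.805 Hz

48.8 Hz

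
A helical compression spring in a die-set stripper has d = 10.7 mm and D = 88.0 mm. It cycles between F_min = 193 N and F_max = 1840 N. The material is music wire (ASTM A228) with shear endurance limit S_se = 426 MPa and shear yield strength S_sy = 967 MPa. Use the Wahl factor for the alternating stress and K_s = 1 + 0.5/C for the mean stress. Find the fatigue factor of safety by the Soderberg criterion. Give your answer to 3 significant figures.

1.61

C = D/d = 88.0/10.7 = 8.2243; K_W = (4C−1)/(4C−4)+0.615/C = 1.1786; K_s = 1+0.5/C = 1.0608
F_a = (F_max−F_min)/2 = 823.5 N; F_m = (F_max+F_min)/2 = 1016.5 N
τ_a = K_W·8F_aD/(πd³) = 1.1786 × 150.64 = 177.54 MPa
τ_m = K_s·8F_mD/(πd³) = 1.0608 × 185.94 = 197.25 MPa
Soderberg: 1/n_f = τ_a/S_se + τ_m/S_sy = 177.54/426 + 197.25/967 = 0.41676 + 0.20398 = 0.62074
n_f = 1/0.62074 = 1.611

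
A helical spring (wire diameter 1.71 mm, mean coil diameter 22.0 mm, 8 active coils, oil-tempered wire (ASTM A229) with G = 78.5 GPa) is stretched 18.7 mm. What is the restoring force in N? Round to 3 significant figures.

k = Gd⁴/(8D³N_a) = (78.5×10³)(1.71⁴)/(8·22.0³·8) = 0.98493 N/mm
F = k·δ = 0.98493 × 18.7 = 18.418 N

18.4 N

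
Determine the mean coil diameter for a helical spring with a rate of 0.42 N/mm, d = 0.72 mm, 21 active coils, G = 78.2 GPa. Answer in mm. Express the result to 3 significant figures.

6.68 mm

D = (Gd⁴/(8N_a·k))^(1/3) = (78.2×10³·0.72⁴/(8·21·0.42))^(1/3)
  = (297.837)^(1/3) = 6.6782 mm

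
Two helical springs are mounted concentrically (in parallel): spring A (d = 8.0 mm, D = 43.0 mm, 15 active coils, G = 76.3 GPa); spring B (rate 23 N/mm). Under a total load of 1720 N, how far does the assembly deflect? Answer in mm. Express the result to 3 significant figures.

30.8 mm

k_A = Gd⁴/(8D³N_a) = (76.3×10³)(8.0⁴)/(8·43.0³·15) = 32.757 N/mm
Parallel: k_eq = 32.757 + 23 = 55.757 N/mm
δ = F/k_eq = 1720/55.757 = 30.848 mm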